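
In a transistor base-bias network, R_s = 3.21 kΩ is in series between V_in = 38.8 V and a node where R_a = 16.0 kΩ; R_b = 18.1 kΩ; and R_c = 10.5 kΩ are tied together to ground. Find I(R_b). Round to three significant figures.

I ≈ 1.27 mA

Parallel bank: R_p = 1/(1/16.0 + 1/18.1 + 1/10.5) = 4.695 kΩ.
Node voltage V_A = V_in · R_p/(R_s + R_p) = 38.8 × 0.5939 = 23.04 V.
Branch current I = V_A/R_b = 23.04/18.1 = 1.273 mA.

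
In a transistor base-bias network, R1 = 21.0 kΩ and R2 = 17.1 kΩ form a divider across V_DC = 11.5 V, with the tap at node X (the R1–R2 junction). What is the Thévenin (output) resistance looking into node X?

R_th ≈ 9.43 kΩ

Zeroing V_DC shorts the top of R1 to ground, so R_th = R1 ‖ R2 = 9.425 kΩ.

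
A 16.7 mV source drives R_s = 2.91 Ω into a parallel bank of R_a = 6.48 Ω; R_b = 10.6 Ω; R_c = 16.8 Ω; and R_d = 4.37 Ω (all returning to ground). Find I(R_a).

I ≈ 1.01 mA

Parallel bank: R_p = 1/(1/6.48 + 1/10.6 + 1/16.8 + 1/4.37) = 1.862 Ω.
Node voltage V_A = V_DC · R_p/(R_s + R_p) = 16.7 × 0.3902 = 6.517 mV.
Branch current I = V_A/R_a = 6.517/6.48 = 1.006 mA.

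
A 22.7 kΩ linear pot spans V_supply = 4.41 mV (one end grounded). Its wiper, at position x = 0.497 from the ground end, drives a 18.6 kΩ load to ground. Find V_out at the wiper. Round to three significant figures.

Lower segment x·R_p = 11.28 kΩ; upper segment (1−x)·R_p = 11.42 kΩ.
Lower segment in parallel with the load: 11.28 ‖ 18.6 = 7.022 kΩ.
Then V_out = V_supply · 7.022/(11.42 + 7.022) = 1.679 mV.
(Unloaded: V_out = x·V_supply = 2.19 mV.)

V_out ≈ 1.68 mV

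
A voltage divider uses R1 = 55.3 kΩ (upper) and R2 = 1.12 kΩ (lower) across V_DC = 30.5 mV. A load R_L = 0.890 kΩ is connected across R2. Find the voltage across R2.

V_out ≈ 0.271 mV

First combine the lower leg with the load: R2 ‖ R_L = 0.4959 kΩ.
Now apply the divider: V_out = 30.5 × 0.008888 = 0.2711 mV.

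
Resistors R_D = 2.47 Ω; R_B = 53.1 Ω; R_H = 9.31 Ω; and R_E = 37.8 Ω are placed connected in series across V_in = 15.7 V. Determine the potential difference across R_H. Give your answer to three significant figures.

V ≈ 1.42 V

ΣR = 2.47 + 53.1 + 9.31 + 37.8 = 102.7 Ω.
Voltage divider: V = V_in · (9.310 / 102.7) = 15.7 × 0.09067 = 1.424 V.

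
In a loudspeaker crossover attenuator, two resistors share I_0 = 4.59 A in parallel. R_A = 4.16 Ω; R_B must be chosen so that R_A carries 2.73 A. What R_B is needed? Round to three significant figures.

R_B ≈ 6.11 Ω

In a two-way split, I_A/I_0 = R_B/(R_A + R_B).
With f = 0.5948, R_B = R_A · f/(1−f) = 4.16 × 1.468 = 6.106 Ω.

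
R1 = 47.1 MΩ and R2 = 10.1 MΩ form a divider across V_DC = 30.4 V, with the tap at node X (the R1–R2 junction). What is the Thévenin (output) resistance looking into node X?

R_th ≈ 8.32 MΩ

With V_DC suppressed (replaced by a short), R_th = R1 ‖ R2 = (47.10 × 10.1)/(47.10 + 10.1) = 8.317 MΩ.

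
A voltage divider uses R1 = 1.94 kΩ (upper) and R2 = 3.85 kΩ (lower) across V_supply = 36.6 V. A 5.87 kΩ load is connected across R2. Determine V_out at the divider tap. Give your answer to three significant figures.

V_out ≈ 20.0 V

First combine the lower leg with the load: R2 ‖ R_L = 2.325 kΩ.
Then V_out = V_supply · R2'/(R1 + R2') = 36.6 × 2.325/4.265 = 19.95 V.
(Unloaded it would be 24.3 V; the load pulls it down.)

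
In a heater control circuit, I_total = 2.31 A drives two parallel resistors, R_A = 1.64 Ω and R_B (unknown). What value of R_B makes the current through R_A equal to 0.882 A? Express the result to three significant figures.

Two-branch current divider: I_A = I_total · R_B/(R_A + R_B).
With f = 0.3818, R_B = R_A · f/(1−f) = 1.64 × 0.6176 = 1.013 Ω.

R_B ≈ 1.01 Ω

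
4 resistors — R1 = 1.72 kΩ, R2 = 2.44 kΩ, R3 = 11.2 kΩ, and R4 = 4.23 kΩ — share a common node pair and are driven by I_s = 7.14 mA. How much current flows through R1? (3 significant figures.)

I ≈ 3.15 mA

Total conductance ΣG = 1/1.72 + 1/2.44 + 1/11.2 + 1/4.23 = 1.317 (units of 1/kΩ).
R1 takes the fraction G_k/ΣG = 0.5814/1.317 = 0.4415, so I = 7.14 × 0.4415 = 3.152 mA.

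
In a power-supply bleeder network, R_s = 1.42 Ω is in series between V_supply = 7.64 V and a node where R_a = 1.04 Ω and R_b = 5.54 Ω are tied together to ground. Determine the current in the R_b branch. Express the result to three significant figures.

Parallel bank: R_p = 1/(1/1.04 + 1/5.54) = 0.8756 Ω.
V_A = 7.64 × 0.8756/2.296 = 2.914 V.
Branch current I = V_A/R_b = 2.914/5.54 = 0.5260 A.
(Equivalently: I_total = 3.328 A, then current-divider fraction G_k/ΣG = 0.1581.)

I ≈ 0.526 A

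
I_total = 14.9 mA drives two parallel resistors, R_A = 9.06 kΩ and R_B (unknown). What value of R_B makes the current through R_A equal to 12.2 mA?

In a two-way split, I_A/I_total = R_B/(R_A + R_B).
12.2/14.9 = R_B/(R_A + R_B) → R_B = R_A · (0.8188)/(1 − 0.8188) = 9.06 × 4.519 = 40.94 kΩ.

R_B ≈ 40.9 kΩ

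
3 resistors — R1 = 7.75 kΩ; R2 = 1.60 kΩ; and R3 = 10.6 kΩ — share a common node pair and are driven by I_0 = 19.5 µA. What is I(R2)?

Conductances: ΣG = 1/7.75 + 1/1.60 + 1/10.6 = 0.8484 (1/kΩ).
By the current-divider rule, I = I_0 · G_k/ΣG = 19.5 × 0.7367 = 14.37 µA.

I ≈ 14.4 µA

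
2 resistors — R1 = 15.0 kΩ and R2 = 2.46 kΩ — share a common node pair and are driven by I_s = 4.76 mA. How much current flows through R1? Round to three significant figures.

I ≈ 0.671 mA

Two-branch current divider: I_k = I_s · R_other/(R_1 + R_2).
So I = 4.76 × 2.46/17.46 = 0.6707 mA.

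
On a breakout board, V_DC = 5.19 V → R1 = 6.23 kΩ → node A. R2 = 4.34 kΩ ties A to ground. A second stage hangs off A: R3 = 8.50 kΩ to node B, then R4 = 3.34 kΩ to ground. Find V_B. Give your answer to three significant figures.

The second stage (R3 + R4 = 11.84 kΩ) loads node A in parallel with R2.
Effective lower resistance at A: R2 ‖ 11.84 = 3.176 kΩ.
First divider: V_A = V_DC · 3.176/(6.23 + 3.176) = 1.752 V.
Then the unloaded second divider: V_B = V_A × R4/(R3+R4) = 1.752 × 0.2821 = 0.4943 V.

V_B ≈ 0.494 V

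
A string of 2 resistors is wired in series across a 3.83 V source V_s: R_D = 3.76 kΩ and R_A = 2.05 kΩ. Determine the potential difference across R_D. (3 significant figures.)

V ≈ 2.48 V

Total series resistance ΣR = 3.76 + 2.05 = 5.810 kΩ.
V = V_s · R/ΣR = 3.83 × 0.6472 = 2.479 V.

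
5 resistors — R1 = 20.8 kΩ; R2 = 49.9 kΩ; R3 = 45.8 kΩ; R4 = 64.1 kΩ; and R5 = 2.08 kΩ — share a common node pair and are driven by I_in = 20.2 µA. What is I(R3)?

I ≈ 0.752 µA

Conductances: ΣG = 1/20.8 + 1/49.9 + 1/45.8 + 1/64.1 + 1/2.08 = 0.5863 (1/kΩ).
R3 takes the fraction G_k/ΣG = 0.02183/0.5863 = 0.03724, so I = 20.2 × 0.03724 = 0.7522 µA.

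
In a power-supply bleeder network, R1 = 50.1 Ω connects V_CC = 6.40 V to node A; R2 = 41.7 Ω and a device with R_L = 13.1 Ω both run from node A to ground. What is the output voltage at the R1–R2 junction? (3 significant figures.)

The load sits in parallel with R2, giving an effective lower resistance R2' = R2·R_L/(R2+R_L) = 9.968 Ω.
Now apply the divider: V_out = 6.40 × 0.1660 = 1.062 V.

V_out ≈ 1.06 V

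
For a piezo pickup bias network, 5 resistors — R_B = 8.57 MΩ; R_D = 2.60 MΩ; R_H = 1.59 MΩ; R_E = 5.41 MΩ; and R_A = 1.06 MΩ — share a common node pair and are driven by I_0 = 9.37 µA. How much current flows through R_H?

Conductances: ΣG = 1/8.57 + 1/2.60 + 1/1.59 + 1/5.41 + 1/1.06 = 2.258 (1/MΩ).
R_H takes the fraction G_k/ΣG = 0.6289/2.258 = 0.2785, so I = 9.37 × 0.2785 = 2.609 µA.

I ≈ 2.61 µA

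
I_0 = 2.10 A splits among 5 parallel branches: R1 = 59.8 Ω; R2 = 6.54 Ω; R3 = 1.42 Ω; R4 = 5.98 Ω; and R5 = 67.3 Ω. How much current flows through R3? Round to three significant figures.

Total conductance ΣG = 1/59.8 + 1/6.54 + 1/1.42 + 1/5.98 + 1/67.3 = 1.056 (units of 1/Ω).
By the current-divider rule, I = I_0 · G_k/ΣG = 2.10 × 0.6669 = 1.401 A.

I ≈ 1.40 A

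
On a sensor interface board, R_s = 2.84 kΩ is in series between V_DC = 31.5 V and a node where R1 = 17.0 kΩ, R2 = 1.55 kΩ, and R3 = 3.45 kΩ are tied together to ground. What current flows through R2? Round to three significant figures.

Parallel bank: R_p = 1/(1/17.0 + 1/1.55 + 1/3.45) = 1.006 kΩ.
Node voltage V_A = V_DC · R_p/(R_s + R_p) = 31.5 × 0.2616 = 8.241 V.
Branch current I = V_A/R2 = 8.241/1.55 = 5.317 mA.

I ≈ 5.32 mA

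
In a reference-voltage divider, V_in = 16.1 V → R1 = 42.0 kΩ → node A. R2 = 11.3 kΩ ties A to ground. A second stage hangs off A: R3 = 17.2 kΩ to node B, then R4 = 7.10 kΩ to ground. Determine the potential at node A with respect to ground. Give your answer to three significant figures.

The second stage (R3 + R4 = 24.30 kΩ) loads node A in parallel with R2.
Effective lower resistance at A: R2 ‖ 24.30 = 7.713 kΩ.
So V_A = 16.1 × 0.1552 = 2.498 V.

V_A ≈ 2.50 V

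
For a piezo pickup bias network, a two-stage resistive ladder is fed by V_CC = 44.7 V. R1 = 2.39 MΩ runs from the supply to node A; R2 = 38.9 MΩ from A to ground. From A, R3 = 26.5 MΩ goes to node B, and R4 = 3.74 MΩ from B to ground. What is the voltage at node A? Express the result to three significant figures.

Looking into the second stage from A: R3 + R4 = 30.24 MΩ appears in parallel with R2.
Effective lower resistance at A: R2 ‖ 30.24 = 17.01 MΩ.
First divider: V_A = V_CC · 17.01/(2.39 + 17.01) = 39.19 V.

V_A ≈ 39.2 V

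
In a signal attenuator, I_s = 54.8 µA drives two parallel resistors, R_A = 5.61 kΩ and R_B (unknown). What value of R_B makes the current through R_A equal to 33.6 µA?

In a two-way split, I_A/I_s = R_B/(R_A + R_B).
With f = 0.6131, R_B = R_A · f/(1−f) = 5.61 × 1.585 = 8.891 kΩ.

R_B ≈ 8.89 kΩ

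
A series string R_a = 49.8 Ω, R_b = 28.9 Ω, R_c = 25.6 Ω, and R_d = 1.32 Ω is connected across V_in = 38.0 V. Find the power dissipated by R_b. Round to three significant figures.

Series current I = V_in/ΣR = 38.0/105.6 = 0.3598 A.
P = I²R = 0.1294 × 28.9 = 3.741 W.

P ≈ 3.74 W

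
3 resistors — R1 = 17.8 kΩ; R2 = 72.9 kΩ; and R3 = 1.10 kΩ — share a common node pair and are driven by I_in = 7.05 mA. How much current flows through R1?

I ≈ 0.405 mA

Total conductance ΣG = 1/17.8 + 1/72.9 + 1/1.10 = 0.9790 (units of 1/kΩ).
By the current-divider rule, I = I_in · G_k/ΣG = 7.05 × 0.05739 = 0.4046 mA.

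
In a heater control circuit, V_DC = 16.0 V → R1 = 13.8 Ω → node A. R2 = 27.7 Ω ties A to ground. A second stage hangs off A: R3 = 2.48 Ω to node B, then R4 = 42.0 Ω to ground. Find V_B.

V_B ≈ 8.35 V

The second stage (R3 + R4 = 44.48 Ω) loads node A in parallel with R2.
Effective lower resistance at A: R2 ‖ 44.48 = 17.07 Ω.
So V_A = 16.0 × 0.5530 = 8.847 V.
Then the unloaded second divider: V_B = V_A × R4/(R3+R4) = 8.847 × 0.9442 = 8.354 V.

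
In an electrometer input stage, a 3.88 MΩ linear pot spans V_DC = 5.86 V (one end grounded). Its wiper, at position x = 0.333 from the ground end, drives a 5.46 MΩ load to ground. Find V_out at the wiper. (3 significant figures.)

The pot divides into 2.588 MΩ above the wiper and 1.292 MΩ below.
(x·R_p) ‖ R_L = 1.045 MΩ.
Then V_out = V_DC · 1.045/(2.588 + 1.045) = 1.685 V.
(Unloaded: V_out = x·V_DC = 1.95 V.)

V_out ≈ 1.69 V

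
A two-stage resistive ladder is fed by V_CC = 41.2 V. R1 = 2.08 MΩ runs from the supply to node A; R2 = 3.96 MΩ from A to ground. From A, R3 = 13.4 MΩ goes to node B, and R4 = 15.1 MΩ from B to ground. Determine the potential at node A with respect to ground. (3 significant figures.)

V_A ≈ 25.8 V

Looking into the second stage from A: R3 + R4 = 28.50 MΩ appears in parallel with R2.
R2 ‖ (R3+R4) = 3.477 MΩ.
First divider: V_A = V_CC · 3.477/(2.08 + 3.477) = 25.78 V.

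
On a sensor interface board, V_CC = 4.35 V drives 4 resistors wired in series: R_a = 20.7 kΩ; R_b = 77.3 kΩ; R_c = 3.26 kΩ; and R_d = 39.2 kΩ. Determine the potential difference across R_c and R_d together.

ΣR = 20.7 + 77.3 + 3.26 + 39.2 = 140.5 kΩ.
R_{R_c..R_d} = 3.26 + 39.2 = 42.46 kΩ.
Voltage divider: V = V_CC · (42.46 / 140.5) = 4.35 × 0.3023 = 1.315 V.

V ≈ 1.31 V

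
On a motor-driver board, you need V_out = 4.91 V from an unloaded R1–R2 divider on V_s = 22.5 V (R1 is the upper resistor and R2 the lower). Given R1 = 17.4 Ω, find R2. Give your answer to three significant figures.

Required fraction k = V_out/V_s = 0.2182.
So R2 = R1 · V_out/(V_s − V_out) = 17.4 × 4.91/(22.5 − 4.91) = 17.4 × 0.2791 = 4.857 Ω.

R2 ≈ 4.86 Ω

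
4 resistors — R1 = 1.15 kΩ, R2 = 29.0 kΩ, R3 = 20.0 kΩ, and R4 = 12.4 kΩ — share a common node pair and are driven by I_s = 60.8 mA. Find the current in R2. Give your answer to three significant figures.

ΣG = 1/1.15 + 1/29.0 + 1/20.0 + 1/12.4 = 1.035.
Current divider: I(R2) = I_s · G_k/ΣG = 60.8 × (0.03448/1.035) = 60.8 × 0.03333 = 2.026 mA.

I ≈ 2.03 mA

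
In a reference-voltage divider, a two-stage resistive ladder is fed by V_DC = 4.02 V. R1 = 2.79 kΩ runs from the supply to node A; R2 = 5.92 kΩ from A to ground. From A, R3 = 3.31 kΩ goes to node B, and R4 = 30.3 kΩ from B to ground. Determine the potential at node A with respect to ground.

Node A sees R2 in parallel with the series input of stage 2, R3 + R4 = 33.61 kΩ.
R2 ‖ (R3+R4) = 5.033 kΩ.
First divider: V_A = V_DC · 5.033/(2.79 + 5.033) = 2.586 V.

V_A ≈ 2.59 V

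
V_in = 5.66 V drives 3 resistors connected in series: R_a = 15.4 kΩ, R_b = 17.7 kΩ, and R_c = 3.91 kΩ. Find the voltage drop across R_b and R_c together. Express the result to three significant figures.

Series total: ΣR = 15.4 + 17.7 + 3.91 = 37.01 kΩ.
R_{R_b..R_c} = 17.7 + 3.91 = 21.61 kΩ.
By the voltage-divider rule, V = 5.66 × 21.61/37.01 = 3.305 V.

V ≈ 3.30 V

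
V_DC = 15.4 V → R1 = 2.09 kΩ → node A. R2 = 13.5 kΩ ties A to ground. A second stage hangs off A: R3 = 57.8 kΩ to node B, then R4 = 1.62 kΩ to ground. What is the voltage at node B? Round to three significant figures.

Node A sees R2 in parallel with the series input of stage 2, R3 + R4 = 59.42 kΩ.
R2 ‖ (R3+R4) = 11.00 kΩ.
First divider: V_A = V_DC · 11.00/(2.09 + 11.00) = 12.94 V.
Stage 2 is unloaded, so V_B = V_A · R4/(R3+R4) = 12.94 × 1.62/59.42 = 0.3528 V.

V_B ≈ 0.353 V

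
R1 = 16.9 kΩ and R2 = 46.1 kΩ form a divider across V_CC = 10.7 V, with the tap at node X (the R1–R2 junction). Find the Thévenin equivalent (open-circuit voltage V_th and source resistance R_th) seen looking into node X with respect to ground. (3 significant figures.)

V_th ≈ 7.83 V, R_th ≈ 12.4 kΩ

With X open, the divider is unloaded: V_th = 10.7 × 46.1/63.00 = 7.830 V.
Zeroing V_CC shorts the top of R1 to ground, so R_th = R1 ‖ R2 = 12.37 kΩ.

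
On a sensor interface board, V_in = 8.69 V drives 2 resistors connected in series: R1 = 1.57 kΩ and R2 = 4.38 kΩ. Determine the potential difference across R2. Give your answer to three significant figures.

Series total: ΣR = 1.57 + 4.38 = 5.950 kΩ.
Voltage divider: V = V_in · (4.380 / 5.950) = 8.69 × 0.7361 = 6.397 V.

V ≈ 6.40 V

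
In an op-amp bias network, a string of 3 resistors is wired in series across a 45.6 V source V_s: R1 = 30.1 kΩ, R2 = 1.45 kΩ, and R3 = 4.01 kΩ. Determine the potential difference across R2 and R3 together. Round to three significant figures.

ΣR = 30.1 + 1.45 + 4.01 = 35.56 kΩ.
R_{R2..R3} = 1.45 + 4.01 = 5.460 kΩ.
V = V_s · R/ΣR = 45.6 × 0.1535 = 7.002 V.

V ≈ 7.00 V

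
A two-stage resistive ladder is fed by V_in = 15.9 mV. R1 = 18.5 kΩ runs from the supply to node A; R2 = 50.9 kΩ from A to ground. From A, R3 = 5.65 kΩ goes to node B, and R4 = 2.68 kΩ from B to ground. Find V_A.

V_A ≈ 4.44 mV

Node A sees R2 in parallel with the series input of stage 2, R3 + R4 = 8.330 kΩ.
R2 ‖ (R3+R4) = 7.158 kΩ.
V_A = 15.9 × 7.158/(18.5 + 7.158) = 4.436 mV.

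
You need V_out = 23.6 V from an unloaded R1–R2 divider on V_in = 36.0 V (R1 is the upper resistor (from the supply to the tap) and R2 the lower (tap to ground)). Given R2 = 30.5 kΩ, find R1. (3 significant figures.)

R1 ≈ 16.0 kΩ

Required fraction k = V_out/V_in = 0.6556.
R1 = R2·(1/k − 1) = 30.5 × 0.5254 = 16.03 kΩ.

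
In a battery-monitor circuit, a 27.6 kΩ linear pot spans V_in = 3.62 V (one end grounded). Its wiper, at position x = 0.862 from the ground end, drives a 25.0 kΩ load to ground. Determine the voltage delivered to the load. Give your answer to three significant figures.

V_out ≈ 2.76 V

Lower segment x·R_p = 23.79 kΩ; upper segment (1−x)·R_p = 3.809 kΩ.
Lower segment in parallel with the load: 23.79 ‖ 25.0 = 12.19 kΩ.
Loaded-divider output: V_out = 3.62 × 0.7619 = 2.758 V.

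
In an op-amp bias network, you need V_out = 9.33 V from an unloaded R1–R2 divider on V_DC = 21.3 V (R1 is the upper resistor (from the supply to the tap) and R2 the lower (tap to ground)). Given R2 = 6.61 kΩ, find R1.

R1 ≈ 8.48 kΩ

The divider ratio is R2/(R1+R2) = 9.33/21.3 = 0.4380.
Rearranging, R1 = R2·(1−k)/k = 6.61 × 1.283 = 8.480 kΩ.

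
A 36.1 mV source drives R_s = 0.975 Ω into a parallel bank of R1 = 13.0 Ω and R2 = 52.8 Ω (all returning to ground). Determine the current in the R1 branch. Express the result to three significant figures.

I ≈ 2.54 mA

Parallel bank: R_p = 1/(1/13.0 + 1/52.8) = 10.43 Ω.
V_A = 36.1 × 10.43/11.41 = 33.01 mV.
I(R1) = V_A / R1 = 33.01/13.0 = 2.540 mA.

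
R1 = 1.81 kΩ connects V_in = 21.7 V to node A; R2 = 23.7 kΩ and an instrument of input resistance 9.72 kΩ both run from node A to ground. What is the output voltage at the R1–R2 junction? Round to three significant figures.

V_out ≈ 17.2 V

First combine the lower leg with the load: R2 ‖ R_L = 6.893 kΩ.
Voltage divider with the loaded lower leg: V_out = 21.7 × 6.893/(1.81 + 6.893) = 21.7 × 0.7920 = 17.19 V.
(Unloaded it would be 20.2 V; the load pulls it down.)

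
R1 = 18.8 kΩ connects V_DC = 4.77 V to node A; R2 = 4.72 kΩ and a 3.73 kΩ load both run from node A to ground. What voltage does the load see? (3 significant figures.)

V_out ≈ 0.476 V

First combine the lower leg with the load: R2 ‖ R_L = 2.084 kΩ.
Voltage divider with the loaded lower leg: V_out = 4.77 × 2.084/(18.8 + 2.084) = 4.77 × 0.09977 = 0.4759 V.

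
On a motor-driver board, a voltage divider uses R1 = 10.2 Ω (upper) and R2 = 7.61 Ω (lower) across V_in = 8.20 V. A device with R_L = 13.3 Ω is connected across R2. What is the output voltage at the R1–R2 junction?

R2 ‖ R_L = (7.61 × 13.3)/(7.61 + 13.3) = 4.840 Ω.
Now apply the divider: V_out = 8.20 × 0.3218 = 2.639 V.
(Unloaded it would be 3.50 V; the load pulls it down.)

V_out ≈ 2.64 V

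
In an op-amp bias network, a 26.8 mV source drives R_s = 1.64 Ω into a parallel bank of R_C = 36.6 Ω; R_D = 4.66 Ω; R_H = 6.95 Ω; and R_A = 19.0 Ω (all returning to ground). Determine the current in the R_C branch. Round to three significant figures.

Equivalent of the parallel group: R_p = 2.281 Ω.
V_A by voltage divider: V_A = 26.8 × 2.281/(1.64 + 2.281) = 15.59 mV.
Branch current I = V_A/R_C = 15.59/36.6 = 0.4260 mA.
(Check via current divider: I_total = 6.835 mA; share G_k/ΣG = 0.06232 → same result.)

I ≈ 0.426 mA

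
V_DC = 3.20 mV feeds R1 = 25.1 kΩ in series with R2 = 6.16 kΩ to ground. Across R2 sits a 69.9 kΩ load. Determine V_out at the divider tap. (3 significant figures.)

First combine the lower leg with the load: R2 ‖ R_L = 5.661 kΩ.
Now apply the divider: V_out = 3.20 × 0.1840 = 0.5889 mV.

V_out ≈ 0.589 mV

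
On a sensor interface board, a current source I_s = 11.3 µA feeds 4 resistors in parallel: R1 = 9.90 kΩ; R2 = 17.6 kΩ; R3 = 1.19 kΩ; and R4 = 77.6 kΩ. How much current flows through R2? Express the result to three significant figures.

I ≈ 0.635 µA

Total conductance ΣG = 1/9.90 + 1/17.6 + 1/1.19 + 1/77.6 = 1.011 (units of 1/kΩ).
Current divider: I(R2) = I_s · G_k/ΣG = 11.3 × (0.05682/1.011) = 11.3 × 0.05620 = 0.6350 µA.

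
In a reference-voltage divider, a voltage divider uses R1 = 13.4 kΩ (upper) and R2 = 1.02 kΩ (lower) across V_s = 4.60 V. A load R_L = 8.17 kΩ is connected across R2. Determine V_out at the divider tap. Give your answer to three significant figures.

V_out ≈ 0.292 V

R2 ‖ R_L = (1.02 × 8.17)/(1.02 + 8.17) = 0.9068 kΩ.
Voltage divider with the loaded lower leg: V_out = 4.60 × 0.9068/(13.4 + 0.9068) = 4.60 × 0.06338 = 0.2916 V.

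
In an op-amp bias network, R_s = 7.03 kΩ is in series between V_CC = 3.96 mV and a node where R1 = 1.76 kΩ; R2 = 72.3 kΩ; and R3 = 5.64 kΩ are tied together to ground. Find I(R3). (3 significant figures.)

I ≈ 0.111 µA

Equivalent of the parallel group: R_p = 1.317 kΩ.
V_A by voltage divider: V_A = 3.96 × 1.317/(7.03 + 1.317) = 0.6248 mV.
I(R3) = V_A / R3 = 0.6248/5.64 = 0.1108 µA.
(Equivalently: I_total = 0.4744 µA, then current-divider fraction G_k/ΣG = 0.2335.)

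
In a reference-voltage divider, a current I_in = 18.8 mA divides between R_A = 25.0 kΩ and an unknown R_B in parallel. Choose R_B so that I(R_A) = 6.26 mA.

R_B ≈ 12.5 kΩ

In a two-way split, I_A/I_in = R_B/(R_A + R_B).
With f = 0.3330, R_B = R_A · f/(1−f) = 25.0 × 0.4992 = 12.48 kΩ.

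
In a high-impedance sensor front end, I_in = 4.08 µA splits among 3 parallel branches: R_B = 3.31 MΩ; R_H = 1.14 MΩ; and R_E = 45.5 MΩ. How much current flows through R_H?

ΣG = 1/3.31 + 1/1.14 + 1/45.5 = 1.201.
R_H takes the fraction G_k/ΣG = 0.8772/1.201 = 0.7302, so I = 4.08 × 0.7302 = 2.979 µA.

I ≈ 2.98 µA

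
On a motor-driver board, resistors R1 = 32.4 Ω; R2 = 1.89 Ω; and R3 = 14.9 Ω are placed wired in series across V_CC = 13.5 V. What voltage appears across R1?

V ≈ 8.89 V

ΣR = 32.4 + 1.89 + 14.9 = 49.19 Ω.
Voltage divider: V = V_CC · (32.40 / 49.19) = 13.5 × 0.6587 = 8.892 V.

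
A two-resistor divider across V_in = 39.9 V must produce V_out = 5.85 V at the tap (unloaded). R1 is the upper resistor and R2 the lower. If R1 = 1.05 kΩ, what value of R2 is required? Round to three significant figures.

R2 ≈ 0.180 kΩ

V_out/V_in = R2/(R1+R2) = 0.1466.
So R2 = R1 · V_out/(V_in − V_out) = 1.05 × 5.85/(39.9 − 5.85) = 1.05 × 0.1718 = 0.1804 kΩ.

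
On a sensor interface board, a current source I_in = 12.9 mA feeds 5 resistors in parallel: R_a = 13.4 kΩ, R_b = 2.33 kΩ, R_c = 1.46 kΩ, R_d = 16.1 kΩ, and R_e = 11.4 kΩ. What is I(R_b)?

Total conductance ΣG = 1/13.4 + 1/2.33 + 1/1.46 + 1/16.1 + 1/11.4 = 1.339 (units of 1/kΩ).
R_b takes the fraction G_k/ΣG = 0.4292/1.339 = 0.3206, so I = 12.9 × 0.3206 = 4.136 mA.

I ≈ 4.14 mA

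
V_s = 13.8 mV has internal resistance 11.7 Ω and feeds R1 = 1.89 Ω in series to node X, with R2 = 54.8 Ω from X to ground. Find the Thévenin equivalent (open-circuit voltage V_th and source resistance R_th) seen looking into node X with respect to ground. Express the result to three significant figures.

R1' = 11.7 + 1.89 = 13.59 Ω (source resistance + R1).
With X open, the divider is unloaded: V_th = 13.8 × 54.8/68.39 = 11.06 mV.
Zeroing V_s shorts the top of R1' to ground, so R_th = R1' ‖ R2 = 10.89 Ω.

V_th ≈ 11.1 mV, R_th ≈ 10.9 Ω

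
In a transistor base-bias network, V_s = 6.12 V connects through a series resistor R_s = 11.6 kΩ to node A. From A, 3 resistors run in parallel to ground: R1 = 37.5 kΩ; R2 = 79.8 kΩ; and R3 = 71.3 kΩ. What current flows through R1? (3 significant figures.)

I ≈ 0.101 mA

Parallel bank: R_p = 1/(1/37.5 + 1/79.8 + 1/71.3) = 18.79 kΩ.
V_A by voltage divider: V_A = 6.12 × 18.79/(11.6 + 18.79) = 3.784 V.
I(R1) = V_A / R1 = 3.784/37.5 = 0.1009 mA.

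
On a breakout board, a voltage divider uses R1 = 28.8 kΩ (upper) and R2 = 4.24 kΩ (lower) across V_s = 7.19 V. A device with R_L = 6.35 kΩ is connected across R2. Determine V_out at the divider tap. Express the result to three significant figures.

The load sits in parallel with R2, giving an effective lower resistance R2' = R2·R_L/(R2+R_L) = 2.542 kΩ.
Now apply the divider: V_out = 7.19 × 0.08112 = 0.5832 V.

V_out ≈ 0.583 V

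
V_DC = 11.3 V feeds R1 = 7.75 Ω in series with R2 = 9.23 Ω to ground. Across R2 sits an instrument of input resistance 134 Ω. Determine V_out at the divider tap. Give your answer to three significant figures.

R2 ‖ R_L = (9.23 × 134)/(9.23 + 134) = 8.635 Ω.
Now apply the divider: V_out = 11.3 × 0.5270 = 5.955 V.
(Unloaded it would be 6.14 V; the load pulls it down.)

V_out ≈ 5.96 V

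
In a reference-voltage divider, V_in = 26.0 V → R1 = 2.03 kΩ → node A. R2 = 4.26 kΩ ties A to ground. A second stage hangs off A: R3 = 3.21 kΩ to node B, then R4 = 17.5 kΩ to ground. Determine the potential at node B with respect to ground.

The second stage (R3 + R4 = 20.71 kΩ) loads node A in parallel with R2.
Effective lower resistance at A: R2 ‖ 20.71 = 3.533 kΩ.
V_A = 26.0 × 3.533/(2.03 + 3.533) = 16.51 V.
V_B = V_A × 0.8450 = 13.95 V.

V_B ≈ 14.0 V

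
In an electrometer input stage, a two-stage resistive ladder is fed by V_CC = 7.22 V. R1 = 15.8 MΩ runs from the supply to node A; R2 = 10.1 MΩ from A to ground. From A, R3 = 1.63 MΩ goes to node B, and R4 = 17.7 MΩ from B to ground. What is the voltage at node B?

V_B ≈ 1.95 V

Looking into the second stage from A: R3 + R4 = 19.33 MΩ appears in parallel with R2.
R2 ‖ (R3+R4) = 6.634 MΩ.
V_A = 7.22 × 6.634/(15.8 + 6.634) = 2.135 V.
Then the unloaded second divider: V_B = V_A × R4/(R3+R4) = 2.135 × 0.9157 = 1.955 V.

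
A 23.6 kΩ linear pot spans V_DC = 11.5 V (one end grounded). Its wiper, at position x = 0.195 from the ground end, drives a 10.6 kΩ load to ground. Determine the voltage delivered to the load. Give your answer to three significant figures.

V_out ≈ 1.66 V

Split the track: R_lower = x·R_p = 4.602 kΩ, R_upper = (1−x)·R_p = 19.00 kΩ.
Lower segment in parallel with the load: 4.602 ‖ 10.6 = 3.209 kΩ.
Loaded-divider output: V_out = 11.5 × 0.1445 = 1.662 V.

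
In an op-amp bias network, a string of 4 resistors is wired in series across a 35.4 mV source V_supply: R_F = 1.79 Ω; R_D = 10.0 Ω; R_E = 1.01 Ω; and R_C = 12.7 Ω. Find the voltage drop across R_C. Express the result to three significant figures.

Total series resistance ΣR = 1.79 + 10.0 + 1.01 + 12.7 = 25.50 Ω.
V = V_supply · R/ΣR = 35.4 × 0.4980 = 17.63 mV.

V ≈ 17.6 mV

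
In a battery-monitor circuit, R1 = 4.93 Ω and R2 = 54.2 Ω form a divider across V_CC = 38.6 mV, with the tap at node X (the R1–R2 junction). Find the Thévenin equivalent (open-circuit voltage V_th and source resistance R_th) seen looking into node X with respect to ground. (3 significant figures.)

V_th is the unloaded tap voltage: V_CC · R2/(R1+R2) = 38.6 × 0.9166 = 35.38 mV.
Looking into X with the source shorted: R_th = R1·R2/(R1+R2) = 4.930 × 54.2/59.13 = 4.519 Ω.

V_th ≈ 35.4 mV, R_th ≈ 4.52 Ω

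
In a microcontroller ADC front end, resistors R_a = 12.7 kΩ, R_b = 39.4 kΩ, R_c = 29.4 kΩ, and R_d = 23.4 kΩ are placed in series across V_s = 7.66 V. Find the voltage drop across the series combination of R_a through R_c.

Series total: ΣR = 12.7 + 39.4 + 29.4 + 23.4 = 104.9 kΩ.
R_{R_a..R_c} = 12.7 + 39.4 + 29.4 = 81.50 kΩ.
Voltage divider: V = V_s · (81.50 / 104.9) = 7.66 × 0.7769 = 5.951 V.

V ≈ 5.95 V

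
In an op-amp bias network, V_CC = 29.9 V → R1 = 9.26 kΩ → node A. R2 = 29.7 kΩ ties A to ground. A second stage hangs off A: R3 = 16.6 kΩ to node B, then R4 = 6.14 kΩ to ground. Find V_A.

Node A sees R2 in parallel with the series input of stage 2, R3 + R4 = 22.74 kΩ.
R2 ‖ (R3+R4) = 12.88 kΩ.
First divider: V_A = V_CC · 12.88/(9.26 + 12.88) = 17.39 V.

V_A ≈ 17.4 V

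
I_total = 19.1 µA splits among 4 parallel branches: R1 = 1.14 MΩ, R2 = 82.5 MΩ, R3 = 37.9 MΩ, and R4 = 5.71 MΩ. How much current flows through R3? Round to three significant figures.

I ≈ 0.462 µA

ΣG = 1/1.14 + 1/82.5 + 1/37.9 + 1/5.71 = 1.091.
By the current-divider rule, I = I_total · G_k/ΣG = 19.1 × 0.02419 = 0.4620 µA.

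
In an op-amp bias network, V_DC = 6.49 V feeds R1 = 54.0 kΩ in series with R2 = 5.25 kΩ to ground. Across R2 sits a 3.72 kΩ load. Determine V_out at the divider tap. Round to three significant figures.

V_out ≈ 0.252 V

The load sits in parallel with R2, giving an effective lower resistance R2' = R2·R_L/(R2+R_L) = 2.177 kΩ.
Then V_out = V_DC · R2'/(R1 + R2') = 6.49 × 2.177/56.18 = 0.2515 V.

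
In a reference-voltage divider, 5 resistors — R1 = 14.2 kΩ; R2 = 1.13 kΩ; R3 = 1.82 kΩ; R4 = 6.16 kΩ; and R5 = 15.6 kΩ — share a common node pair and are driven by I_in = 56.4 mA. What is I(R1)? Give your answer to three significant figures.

Conductances: ΣG = 1/14.2 + 1/1.13 + 1/1.82 + 1/6.16 + 1/15.6 = 1.731 (1/kΩ).
Current divider: I(R1) = I_in · G_k/ΣG = 56.4 × (0.07042/1.731) = 56.4 × 0.04068 = 2.294 mA.

I ≈ 2.29 mA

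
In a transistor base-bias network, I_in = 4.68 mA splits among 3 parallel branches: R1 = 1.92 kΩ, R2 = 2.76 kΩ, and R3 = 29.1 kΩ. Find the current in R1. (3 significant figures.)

I ≈ 2.66 mA

Conductances: ΣG = 1/1.92 + 1/2.76 + 1/29.1 = 0.9175 (1/kΩ).
By the current-divider rule, I = I_in · G_k/ΣG = 4.68 × 0.5677 = 2.657 mA.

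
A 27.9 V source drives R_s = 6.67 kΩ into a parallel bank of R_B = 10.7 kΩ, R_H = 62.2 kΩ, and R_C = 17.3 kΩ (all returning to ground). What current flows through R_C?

Combine the parallel branches: R_p = (1/10.7 + 1/62.2 + 1/17.3)⁻¹ = 5.976 kΩ.
Node voltage V_A = V_in · R_p/(R_s + R_p) = 27.9 × 0.4726 = 13.18 V.
Branch current I = V_A/R_C = 13.18/17.3 = 0.7621 mA.
(Check via current divider: I_total = 2.206 mA; share G_k/ΣG = 0.3454 → same result.)

I ≈ 0.762 mA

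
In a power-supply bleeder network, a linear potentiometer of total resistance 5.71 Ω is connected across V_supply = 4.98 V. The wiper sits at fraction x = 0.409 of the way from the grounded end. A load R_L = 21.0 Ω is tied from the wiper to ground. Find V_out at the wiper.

Split the track: R_lower = x·R_p = 2.335 Ω, R_upper = (1−x)·R_p = 3.375 Ω.
Lower segment in parallel with the load: 2.335 ‖ 21.0 = 2.102 Ω.
Loaded-divider output: V_out = 4.98 × 0.3838 = 1.911 V.

V_out ≈ 1.91 V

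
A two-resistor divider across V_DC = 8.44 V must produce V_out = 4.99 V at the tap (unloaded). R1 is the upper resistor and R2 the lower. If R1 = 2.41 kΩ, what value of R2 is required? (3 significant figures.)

Required fraction k = V_out/V_DC = 0.5912.
R2 = R1 · 0.5912/(1 − 0.5912) = 3.486 kΩ.

R2 ≈ 3.49 kΩ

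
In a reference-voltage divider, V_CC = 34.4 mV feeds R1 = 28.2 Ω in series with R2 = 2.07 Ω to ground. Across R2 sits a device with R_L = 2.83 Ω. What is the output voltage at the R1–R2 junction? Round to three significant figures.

V_out ≈ 1.40 mV

R2 ‖ R_L = (2.07 × 2.83)/(2.07 + 2.83) = 1.196 Ω.
Now apply the divider: V_out = 34.4 × 0.04067 = 1.399 mV.
(Unloaded it would be 2.35 mV; the load pulls it down.)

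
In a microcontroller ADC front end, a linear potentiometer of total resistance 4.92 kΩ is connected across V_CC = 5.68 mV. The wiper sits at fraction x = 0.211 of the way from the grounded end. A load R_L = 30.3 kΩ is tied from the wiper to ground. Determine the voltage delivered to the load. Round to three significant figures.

V_out ≈ 1.17 mV

Lower segment x·R_p = 1.038 kΩ; upper segment (1−x)·R_p = 3.882 kΩ.
Lower segment in parallel with the load: 1.038 ‖ 30.3 = 1.004 kΩ.
V_out = 5.68 × 1.004/(3.882 + 1.004) = 1.167 mV.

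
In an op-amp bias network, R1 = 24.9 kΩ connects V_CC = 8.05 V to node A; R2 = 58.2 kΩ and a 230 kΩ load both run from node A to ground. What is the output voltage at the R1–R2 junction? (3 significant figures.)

First combine the lower leg with the load: R2 ‖ R_L = 46.45 kΩ.
Then V_out = V_CC · R2'/(R1 + R2') = 8.05 × 46.45/71.35 = 5.241 V.
(Unloaded it would be 5.64 V; the load pulls it down.)

V_out ≈ 5.24 V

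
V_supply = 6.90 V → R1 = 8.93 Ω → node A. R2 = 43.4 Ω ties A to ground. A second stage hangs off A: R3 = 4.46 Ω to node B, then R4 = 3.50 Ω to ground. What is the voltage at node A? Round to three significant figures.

Node A sees R2 in parallel with the series input of stage 2, R3 + R4 = 7.960 Ω.
R2 ‖ (R3+R4) = 6.726 Ω.
So V_A = 6.90 × 0.4296 = 2.964 V.

V_A ≈ 2.96 V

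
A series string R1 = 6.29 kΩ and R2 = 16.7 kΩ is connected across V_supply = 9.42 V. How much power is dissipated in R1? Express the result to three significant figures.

The common current is I = 9.42/22.99 = 0.4097 mA.
P = I²R = 0.1679 × 6.29 = 1.056 mW.

P ≈ 1.06 mW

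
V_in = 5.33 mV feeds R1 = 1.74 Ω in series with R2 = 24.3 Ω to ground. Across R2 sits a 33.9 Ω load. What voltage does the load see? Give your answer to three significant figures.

V_out ≈ 4.75 mV

The load sits in parallel with R2, giving an effective lower resistance R2' = R2·R_L/(R2+R_L) = 14.15 Ω.
Voltage divider with the loaded lower leg: V_out = 5.33 × 14.15/(1.74 + 14.15) = 5.33 × 0.8905 = 4.747 mV.
(Unloaded it would be 4.97 mV; the load pulls it down.)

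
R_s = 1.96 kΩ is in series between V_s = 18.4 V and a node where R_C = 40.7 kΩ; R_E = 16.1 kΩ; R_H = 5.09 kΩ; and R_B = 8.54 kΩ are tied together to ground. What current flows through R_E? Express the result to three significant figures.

Equivalent of the parallel group: R_p = 2.498 kΩ.
V_A by voltage divider: V_A = 18.4 × 2.498/(1.96 + 2.498) = 10.31 V.
Branch current I = V_A/R_E = 10.31/16.1 = 0.6404 mA.
(Check via current divider: I_total = 4.127 mA; share G_k/ΣG = 0.1552 → same result.)

I ≈ 0.640 mA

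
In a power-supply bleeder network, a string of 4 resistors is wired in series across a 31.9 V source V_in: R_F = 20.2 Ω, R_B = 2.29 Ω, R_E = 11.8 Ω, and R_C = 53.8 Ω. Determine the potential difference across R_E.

V ≈ 4.27 V

Total series resistance ΣR = 20.2 + 2.29 + 11.8 + 53.8 = 88.09 Ω.
V = V_in · R/ΣR = 31.9 × 0.1340 = 4.273 V.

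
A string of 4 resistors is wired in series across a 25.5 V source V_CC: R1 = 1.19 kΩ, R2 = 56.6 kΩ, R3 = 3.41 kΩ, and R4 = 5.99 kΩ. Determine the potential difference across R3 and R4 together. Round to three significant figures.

V ≈ 3.57 V

Series total: ΣR = 1.19 + 56.6 + 3.41 + 5.99 = 67.19 kΩ.
R_{R3..R4} = 3.41 + 5.99 = 9.400 kΩ.
Voltage divider: V = V_CC · (9.400 / 67.19) = 25.5 × 0.1399 = 3.567 V.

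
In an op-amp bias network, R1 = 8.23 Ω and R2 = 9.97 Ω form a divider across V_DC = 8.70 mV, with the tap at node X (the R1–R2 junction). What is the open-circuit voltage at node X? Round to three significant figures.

V_th ≈ 4.77 mV

Open-circuit (no load on X): V_th = V_DC · R2/(R1 + R2) = 8.70 × 9.97/(8.230 + 9.97) = 4.766 mV.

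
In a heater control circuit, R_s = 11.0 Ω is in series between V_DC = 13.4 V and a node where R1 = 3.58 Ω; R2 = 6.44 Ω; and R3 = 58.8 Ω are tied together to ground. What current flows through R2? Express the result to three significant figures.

I ≈ 0.349 A

Combine the parallel branches: R_p = (1/3.58 + 1/6.44 + 1/58.8)⁻¹ = 2.214 Ω.
V_A = 13.4 × 2.214/13.21 = 2.245 V.
I(R2) = V_A / R2 = 2.245/6.44 = 0.3487 A.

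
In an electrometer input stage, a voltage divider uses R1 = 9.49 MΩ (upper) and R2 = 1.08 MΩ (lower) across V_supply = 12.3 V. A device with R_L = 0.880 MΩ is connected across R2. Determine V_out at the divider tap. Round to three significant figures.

The load sits in parallel with R2, giving an effective lower resistance R2' = R2·R_L/(R2+R_L) = 0.4849 MΩ.
Then V_out = V_supply · R2'/(R1 + R2') = 12.3 × 0.4849/9.975 = 0.5979 V.

V_out ≈ 0.598 V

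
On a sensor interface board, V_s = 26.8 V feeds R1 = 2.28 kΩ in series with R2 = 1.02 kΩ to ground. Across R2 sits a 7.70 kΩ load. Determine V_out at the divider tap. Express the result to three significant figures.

V_out ≈ 7.59 V

R2 ‖ R_L = (1.02 × 7.70)/(1.02 + 7.70) = 0.9007 kΩ.
Now apply the divider: V_out = 26.8 × 0.2832 = 7.589 V.
(Unloaded it would be 8.28 V; the load pulls it down.)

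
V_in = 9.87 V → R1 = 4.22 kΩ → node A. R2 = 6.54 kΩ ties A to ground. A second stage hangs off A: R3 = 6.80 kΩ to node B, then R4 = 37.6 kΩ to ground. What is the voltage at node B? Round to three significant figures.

Node A sees R2 in parallel with the series input of stage 2, R3 + R4 = 44.40 kΩ.
Effective lower resistance at A: R2 ‖ 44.40 = 5.700 kΩ.
First divider: V_A = V_in · 5.700/(4.22 + 5.700) = 5.671 V.
V_B = V_A × 0.8468 = 4.803 V.

V_B ≈ 4.80 V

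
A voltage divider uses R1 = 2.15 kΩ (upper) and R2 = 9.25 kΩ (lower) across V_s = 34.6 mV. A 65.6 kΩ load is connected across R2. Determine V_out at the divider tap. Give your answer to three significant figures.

First combine the lower leg with the load: R2 ‖ R_L = 8.107 kΩ.
Now apply the divider: V_out = 34.6 × 0.7904 = 27.35 mV.
(Unloaded it would be 28.1 mV; the load pulls it down.)

V_out ≈ 27.3 mV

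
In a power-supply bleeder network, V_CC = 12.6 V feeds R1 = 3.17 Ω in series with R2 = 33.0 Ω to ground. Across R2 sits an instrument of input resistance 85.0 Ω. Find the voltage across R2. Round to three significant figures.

R2 ‖ R_L = (33.0 × 85.0)/(33.0 + 85.0) = 23.77 Ω.
Then V_out = V_CC · R2'/(R1 + R2') = 12.6 × 23.77/26.94 = 11.12 V.
(Unloaded it would be 11.5 V; the load pulls it down.)

V_out ≈ 11.1 V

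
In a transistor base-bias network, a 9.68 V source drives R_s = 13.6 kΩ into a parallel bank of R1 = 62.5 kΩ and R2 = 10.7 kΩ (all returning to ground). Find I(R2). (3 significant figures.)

Parallel bank: R_p = 1/(1/62.5 + 1/10.7) = 9.136 kΩ.
Node voltage V_A = V_in · R_p/(R_s + R_p) = 9.68 × 0.4018 = 3.890 V.
Branch current I = V_A/R2 = 3.890/10.7 = 0.3635 mA.

I ≈ 0.364 mA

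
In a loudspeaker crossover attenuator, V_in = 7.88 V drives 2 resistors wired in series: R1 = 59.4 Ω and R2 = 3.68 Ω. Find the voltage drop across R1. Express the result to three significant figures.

Series total: ΣR = 59.4 + 3.68 = 63.08 Ω.
V = V_in · R/ΣR = 7.88 × 0.9417 = 7.420 V.

V ≈ 7.42 V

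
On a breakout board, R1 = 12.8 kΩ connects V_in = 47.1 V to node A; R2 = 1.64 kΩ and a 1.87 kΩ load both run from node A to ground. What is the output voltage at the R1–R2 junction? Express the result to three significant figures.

V_out ≈ 3.01 V

R2 ‖ R_L = (1.64 × 1.87)/(1.64 + 1.87) = 0.8737 kΩ.
Voltage divider with the loaded lower leg: V_out = 47.1 × 0.8737/(12.8 + 0.8737) = 47.1 × 0.06390 = 3.010 V.
(Unloaded it would be 5.35 V; the load pulls it down.)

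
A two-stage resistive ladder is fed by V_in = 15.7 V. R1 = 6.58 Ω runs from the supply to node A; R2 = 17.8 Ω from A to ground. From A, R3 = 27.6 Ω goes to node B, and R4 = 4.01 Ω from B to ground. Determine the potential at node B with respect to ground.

V_B ≈ 1.26 V

Node A sees R2 in parallel with the series input of stage 2, R3 + R4 = 31.61 Ω.
Effective lower resistance at A: R2 ‖ 31.61 = 11.39 Ω.
So V_A = 15.7 × 0.6338 = 9.950 V.
V_B = V_A × 0.1269 = 1.262 V.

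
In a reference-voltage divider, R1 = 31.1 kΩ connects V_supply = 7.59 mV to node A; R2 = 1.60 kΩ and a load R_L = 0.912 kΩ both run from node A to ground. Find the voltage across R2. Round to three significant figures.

R2 ‖ R_L = (1.60 × 0.912)/(1.60 + 0.912) = 0.5809 kΩ.
Now apply the divider: V_out = 7.59 × 0.01834 = 0.1392 mV.

V_out ≈ 0.139 mV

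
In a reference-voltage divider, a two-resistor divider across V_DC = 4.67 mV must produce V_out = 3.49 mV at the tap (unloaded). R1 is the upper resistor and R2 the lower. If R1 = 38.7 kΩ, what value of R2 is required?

R2 ≈ 114 kΩ

Required fraction k = V_out/V_DC = 0.7473.
R2 = R1 · 0.7473/(1 − 0.7473) = 114.5 kΩ.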